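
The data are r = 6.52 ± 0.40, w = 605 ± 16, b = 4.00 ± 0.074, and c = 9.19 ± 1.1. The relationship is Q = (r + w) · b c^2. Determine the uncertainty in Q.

Let u = r + w = 612. δu = √(δr² + δw²) = √(0.160 + 256) = 16.0, so δu/u = 0.0262.
Q is then a monomial in u, b, c:
δQ/Q = √((δu/u)² + (1·δb/b)² + (2·δc/c)²) = √(0.000685 + 0.000342 + 0.0573) = 0.242
Q = 2.07e+05, so δQ = 0.242 × 2.07e+05 = 49900.

49900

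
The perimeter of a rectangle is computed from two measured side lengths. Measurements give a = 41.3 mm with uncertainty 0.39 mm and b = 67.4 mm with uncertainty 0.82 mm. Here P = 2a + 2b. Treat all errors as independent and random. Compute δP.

Sums and differences: (δP)² = Σ (cᵢ δxᵢ)².
  (2·δa)² = 0.608;  (2·δb)² = 2.69
δP = √(3.30) = 1.82 mm

1.82 mm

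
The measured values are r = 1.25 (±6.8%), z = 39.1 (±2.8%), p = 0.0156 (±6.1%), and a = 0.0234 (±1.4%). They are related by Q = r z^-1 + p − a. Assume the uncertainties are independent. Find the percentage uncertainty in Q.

10.6%

Let w = r·z^-1 = 0.0320. δw/w = √((1·δr/r)² + (-1·δz/z)²) = √(0.00462 + 0.000784) = 0.0735, so δw = 0.00235.
Q = w + p − a: δQ = √(δw² + δp² + δa²) = √(5.53e-06 + 9.06e-07 + 1.07e-07) = 0.00256
Q = 0.0242, so δQ/Q = 0.00256/0.0242 = 0.106.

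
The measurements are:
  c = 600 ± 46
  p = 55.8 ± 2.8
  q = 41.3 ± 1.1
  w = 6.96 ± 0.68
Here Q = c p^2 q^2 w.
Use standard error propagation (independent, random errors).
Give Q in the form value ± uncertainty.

Relative error in a monomial: (δQ/Q)² = Σ (nᵢ · δxᵢ/xᵢ)².
  (1·δc/c)² = (1×0.0767)² = 0.00588;  (2·δp/p)² = (2×0.0502)² = 0.0101;  (2·δq/q)² = (2×0.0266)² = 0.00284;  (1·δw/w)² = (1×0.0977)² = 0.00955
δQ/Q = √(0.0283) = 0.168
Q = 2.22e+10, so δQ = 0.168 × 2.22e+10 = 3.73e+09.

(2.22 ± 0.373) × 10^10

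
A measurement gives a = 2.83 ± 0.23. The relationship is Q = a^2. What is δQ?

1.30

Products/powers → add relative errors in quadrature, weighted by exponent:
  (2·δa/a)² = (2×0.0813)² = 0.0264
δQ/Q = √(0.0264) = 0.163
Q = 8.01, so δQ = 0.163 × 8.01 = 1.30.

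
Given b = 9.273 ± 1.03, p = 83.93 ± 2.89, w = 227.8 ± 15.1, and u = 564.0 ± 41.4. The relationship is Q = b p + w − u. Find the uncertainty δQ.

Let h = b·p = 778.3. δh/h = √((1·δb/b)² + (1·δp/p)²) = √(0.0123 + 0.00119) = 0.116, so δh = 90.5.
Q = h + w − u: δQ = √(δh² + δw² + δu²) = √(8190 + 228 + 1710) = 101

101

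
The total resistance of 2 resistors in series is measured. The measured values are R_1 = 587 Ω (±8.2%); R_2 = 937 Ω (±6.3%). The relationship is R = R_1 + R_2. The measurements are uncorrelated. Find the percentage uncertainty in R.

5.00%

Sums and differences: (δR)² = Σ (cᵢ δxᵢ)².
  (δR_1)² = 2320;  (δR_2)² = 3480
δR = √(5800) = 76.2 Ω
R = 1520 Ω, so δR/R = 76.2/1520 = 0.0500.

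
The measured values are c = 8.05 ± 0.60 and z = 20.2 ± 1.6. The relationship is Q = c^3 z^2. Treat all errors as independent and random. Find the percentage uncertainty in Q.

Since Q is a product/quotient, work with relative uncertainties:
  (3·δc/c)² = (3×0.0745)² = 0.0500;  (2·δz/z)² = (2×0.0792)² = 0.0251
δQ/Q = √(0.0751) = 0.274

27.4%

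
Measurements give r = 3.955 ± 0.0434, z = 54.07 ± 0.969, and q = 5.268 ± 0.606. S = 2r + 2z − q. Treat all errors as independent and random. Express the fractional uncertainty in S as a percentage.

1.83%

Absolute uncertainties add in quadrature for a linear combination:
  (2·δr)² = 0.00753;  (2·δz)² = 3.76;  (δq)² = 0.367
δS = √(4.13) = 2.03
S = 110.8, so δS/S = 2.03/110.8 = 0.0183.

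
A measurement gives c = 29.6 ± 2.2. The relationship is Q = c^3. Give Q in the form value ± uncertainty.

Q ∝ c^3, so δQ/Q = |3| · δc/c = 3 × 0.0743 = 0.223.
Q = 25900, so δQ = 0.223 × 25900 = 5780.

25900 ± 5780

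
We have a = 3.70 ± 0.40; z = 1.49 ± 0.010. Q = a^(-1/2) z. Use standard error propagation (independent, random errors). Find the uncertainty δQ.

For a monomial Q ∝ a^(-1/2), z, fractional errors add in quadrature:
  (−½·δa/a)² = (-0.5×0.108)² = 0.00292;  (1·δz/z)² = (1×0.00671)² = 4.5e-05
δQ/Q = √(0.00297) = 0.0545
Q = 0.775, so δQ = 0.0545 × 0.775 = 0.0422.

0.0422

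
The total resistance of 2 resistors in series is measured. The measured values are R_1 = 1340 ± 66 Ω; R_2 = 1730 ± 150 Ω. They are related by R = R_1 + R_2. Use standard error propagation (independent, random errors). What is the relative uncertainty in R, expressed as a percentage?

5.34%

For a sum/difference, combine absolute errors in quadrature:
  (δR_1)² = 4360;  (δR_2)² = 22500
δR = √(26900) = 164 Ω
R = 3070 Ω, so δR/R = 164/3070 = 0.0534.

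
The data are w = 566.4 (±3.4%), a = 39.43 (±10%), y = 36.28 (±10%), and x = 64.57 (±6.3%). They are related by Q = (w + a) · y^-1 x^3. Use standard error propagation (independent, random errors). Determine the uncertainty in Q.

Let u = w + a = 605.8. δu = √(δw² + δa²) = √(371 + 15.5) = 19.7, so δu/u = 0.0324.
Q is then a monomial in u, y, x:
δQ/Q = √((δu/u)² + (-1·δy/y)² + (3·δx/x)²) = √(0.00105 + 0.0100 + 0.0357) = 0.216
Q = 4.495e+06, so δQ = 0.216 × 4.495e+06 = 9.72e+05.

9.72e+05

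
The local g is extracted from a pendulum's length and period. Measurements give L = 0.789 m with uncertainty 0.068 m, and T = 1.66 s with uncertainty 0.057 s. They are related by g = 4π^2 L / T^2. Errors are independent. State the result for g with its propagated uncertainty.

11.3 ± 1.25 m/s^2

g is a product of powers, so relative uncertainties combine in quadrature:
  (1·δL/L)² = (1×0.0862)² = 0.00743;  (-2·δT/T)² = (-2×0.0343)² = 0.00472
δg/g = √(0.0121) = 0.110
g = 11.3 m/s^2, so δg = 0.110 × 11.3 = 1.25 m/s^2.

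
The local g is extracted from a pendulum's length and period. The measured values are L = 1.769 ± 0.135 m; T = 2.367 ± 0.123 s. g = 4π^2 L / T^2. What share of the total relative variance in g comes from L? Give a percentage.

35.0%

(δg/g)² = (1·δL/L)² + (-2·δT/T)²
  L term: (1×0.0763)² = 0.00582
  T term: (-2×0.0520)² = 0.0108
Total = 0.0166. Share from L = 0.00582/0.0166 = 0.350.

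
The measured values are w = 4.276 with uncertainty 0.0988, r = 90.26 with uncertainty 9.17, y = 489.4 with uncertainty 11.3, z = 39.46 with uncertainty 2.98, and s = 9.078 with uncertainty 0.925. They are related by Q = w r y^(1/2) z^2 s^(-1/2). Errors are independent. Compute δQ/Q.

Since Q is a product/quotient, work with relative uncertainties:
  (1·δw/w)² = (1×0.0231)² = 0.000534;  (1·δr/r)² = (1×0.102)² = 0.0103;  (½·δy/y)² = (0.5×0.0231)² = 0.000133;  (2·δz/z)² = (2×0.0755)² = 0.0228;  (−½·δs/s)² = (-0.5×0.102)² = 0.00260
δQ/Q = √(0.0364) = 0.191

0.191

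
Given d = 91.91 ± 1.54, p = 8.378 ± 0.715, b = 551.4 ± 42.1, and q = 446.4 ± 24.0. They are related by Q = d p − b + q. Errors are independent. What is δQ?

Let w = d·p = 770.0. δw/w = √((1·δd/d)² + (1·δp/p)²) = √(0.000281 + 0.00728) = 0.0870, so δw = 67.0.
Q = w − b + q: δQ = √(δw² + δb² + δq²) = √(4490 + 1770 + 576) = 82.7

82.7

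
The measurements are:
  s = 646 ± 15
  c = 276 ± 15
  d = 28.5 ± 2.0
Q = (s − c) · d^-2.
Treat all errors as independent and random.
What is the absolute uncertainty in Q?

Let u = s − c = 370. δu = √(δs² + δc²) = √(225 + 225) = 21.2, so δu/u = 0.0573.
Q is then a monomial in u, d:
δQ/Q = √((δu/u)² + (-2·δd/d)²) = √(0.00329 + 0.0197) = 0.152
Q = 0.456, so δQ = 0.152 × 0.456 = 0.0691.

0.0691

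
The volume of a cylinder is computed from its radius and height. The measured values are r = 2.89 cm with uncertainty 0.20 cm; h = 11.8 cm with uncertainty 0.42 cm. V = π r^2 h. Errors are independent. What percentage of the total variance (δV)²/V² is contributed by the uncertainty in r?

93.8%

(δV/V)² = (2·δr/r)² + (1·δh/h)²
  r term: (2×0.0692)² = 0.0192
  h term: (1×0.0356)² = 0.00127
Total = 0.0204. Share from r = 0.0192/0.0204 = 0.938.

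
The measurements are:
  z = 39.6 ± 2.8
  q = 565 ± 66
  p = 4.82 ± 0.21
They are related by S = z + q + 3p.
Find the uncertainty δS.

66.1

S is a linear combination, so absolute uncertainties add in quadrature:
  (δz)² = 7.84;  (δq)² = 4360;  (3·δp)² = 0.397
δS = √(4360) = 66.1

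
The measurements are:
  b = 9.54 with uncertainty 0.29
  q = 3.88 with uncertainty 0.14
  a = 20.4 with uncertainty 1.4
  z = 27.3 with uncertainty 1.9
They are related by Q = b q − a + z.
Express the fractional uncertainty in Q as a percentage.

6.69%

Let p = b·q = 37.0. δp/p = √((1·δb/b)² + (1·δq/q)²) = √(0.000924 + 0.00130) = 0.0472, so δp = 1.75.
Q = p − a + z: δQ = √(δp² + δa² + δz²) = √(3.05 + 1.96 + 3.61) = 2.94
Q = 43.9, so δQ/Q = 2.94/43.9 = 0.0669.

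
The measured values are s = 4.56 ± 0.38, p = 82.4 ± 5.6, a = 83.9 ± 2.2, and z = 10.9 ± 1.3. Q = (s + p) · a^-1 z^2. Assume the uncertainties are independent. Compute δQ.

Let u = s + p = 87.0. δu = √(δs² + δp²) = √(0.144 + 31.4) = 5.61, so δu/u = 0.0645.
Q is then a monomial in u, a, z:
δQ/Q = √((δu/u)² + (-1·δa/a)² + (2·δz/z)²) = √(0.00417 + 0.000688 + 0.0569) = 0.248
Q = 123, so δQ = 0.248 × 123 = 30.6.

30.6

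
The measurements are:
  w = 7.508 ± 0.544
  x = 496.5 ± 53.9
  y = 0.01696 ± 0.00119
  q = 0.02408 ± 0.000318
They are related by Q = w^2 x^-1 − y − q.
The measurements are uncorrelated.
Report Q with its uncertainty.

0.07249 ± 0.0206

Let p = w^2·x^-1 = 0.1135. δp/p = √((2·δw/w)² + (-1·δx/x)²) = √(0.0210 + 0.0118) = 0.181, so δp = 0.0206.
Q = p − y − q: δQ = √(δp² + δy² + δq²) = √(0.000423 + 1.42e-06 + 1.01e-07) = 0.0206
Q = 0.07249.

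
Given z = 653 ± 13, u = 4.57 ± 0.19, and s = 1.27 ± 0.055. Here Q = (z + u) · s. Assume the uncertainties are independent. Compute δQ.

Let w = z + u = 658. δw = √(δz² + δu²) = √(169 + 0.0361) = 13.0, so δw/w = 0.0198.
Q is then a monomial in w, s:
δQ/Q = √((δw/w)² + (1·δs/s)²) = √(0.000391 + 0.00188) = 0.0476
Q = 835, so δQ = 0.0476 × 835 = 39.8.

39.8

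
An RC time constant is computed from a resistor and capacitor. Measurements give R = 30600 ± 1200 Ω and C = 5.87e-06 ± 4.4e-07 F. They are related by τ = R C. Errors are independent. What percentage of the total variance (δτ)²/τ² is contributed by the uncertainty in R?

(δτ/τ)² = (1·δR/R)² + (1·δC/C)²
  R term: (1×0.0392)² = 0.00154
  C term: (1×0.0750)² = 0.00562
Total = 0.00716. Share from R = 0.00154/0.00716 = 0.215.

21.5%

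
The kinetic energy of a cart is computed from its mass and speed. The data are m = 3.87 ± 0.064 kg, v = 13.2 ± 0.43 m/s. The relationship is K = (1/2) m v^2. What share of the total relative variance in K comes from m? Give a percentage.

(δK/K)² = (1·δm/m)² + (2·δv/v)²
  m term: (1×0.0165)² = 0.000273
  v term: (2×0.0326)² = 0.00424
Total = 0.00452. Share from m = 0.000273/0.00452 = 0.0605.

6.05%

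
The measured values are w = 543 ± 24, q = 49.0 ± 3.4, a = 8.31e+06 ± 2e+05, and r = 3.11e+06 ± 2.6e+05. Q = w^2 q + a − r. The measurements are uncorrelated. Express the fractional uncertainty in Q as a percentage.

Let p = w^2·q = 1.44e+07. δp/p = √((2·δw/w)² + (1·δq/q)²) = √(0.00781 + 0.00481) = 0.112, so δp = 1.62e+06.
Q = p + a − r: δQ = √(δp² + δa² + δr²) = √(2.64e+12 + 4e+10 + 6.76e+10) = 1.66e+06
Q = 1.96e+07, so δQ/Q = 1.66e+06/1.96e+07 = 0.0843.

8.43%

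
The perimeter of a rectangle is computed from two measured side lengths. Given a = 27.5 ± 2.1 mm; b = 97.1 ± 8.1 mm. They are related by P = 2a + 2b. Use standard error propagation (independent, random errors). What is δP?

16.7 mm

Each term contributes (cᵢ δxᵢ)² to (δP)²:
  (2·δa)² = 17.6;  (2·δb)² = 262
δP = √(280) = 16.7 mm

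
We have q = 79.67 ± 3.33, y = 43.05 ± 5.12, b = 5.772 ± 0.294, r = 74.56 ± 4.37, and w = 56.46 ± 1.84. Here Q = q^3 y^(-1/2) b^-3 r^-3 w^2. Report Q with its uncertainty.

3.082 ± 0.860

Q is a product of powers, so relative uncertainties combine in quadrature:
  (3·δq/q)² = (3×0.0418)² = 0.0157;  (−½·δy/y)² = (-0.5×0.119)² = 0.00354;  (-3·δb/b)² = (-3×0.0509)² = 0.0233;  (-3·δr/r)² = (-3×0.0586)² = 0.0309;  (2·δw/w)² = (2×0.0326)² = 0.00425
δQ/Q = √(0.0778) = 0.279
Q = 3.082, so δQ = 0.279 × 3.082 = 0.860.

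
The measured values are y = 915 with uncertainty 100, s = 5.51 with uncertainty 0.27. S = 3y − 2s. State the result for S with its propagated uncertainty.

2730 ± 300

Sums and differences: (δS)² = Σ (cᵢ δxᵢ)².
  (3·δy)² = 90000;  (2·δs)² = 0.292
δS = √(90000) = 300
S = 2730.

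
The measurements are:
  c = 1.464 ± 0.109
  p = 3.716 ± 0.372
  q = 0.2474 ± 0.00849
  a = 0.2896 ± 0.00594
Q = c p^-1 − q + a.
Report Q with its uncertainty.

0.4362 ± 0.0502

Let w = c·p^-1 = 0.3940. δw/w = √((1·δc/c)² + (-1·δp/p)²) = √(0.00554 + 0.0100) = 0.125, so δw = 0.0492.
Q = w − q + a: δQ = √(δw² + δq² + δa²) = √(0.00242 + 7.21e-05 + 3.53e-05) = 0.0502
Q = 0.4362.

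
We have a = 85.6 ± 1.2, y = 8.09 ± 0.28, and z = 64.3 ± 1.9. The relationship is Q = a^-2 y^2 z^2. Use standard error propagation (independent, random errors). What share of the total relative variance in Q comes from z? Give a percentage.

38.5%

(δQ/Q)² = (-2·δa/a)² + (2·δy/y)² + (2·δz/z)²
  a term: (-2×0.0140)² = 0.000786
  y term: (2×0.0346)² = 0.00479
  z term: (2×0.0295)² = 0.00349
Total = 0.00907. Share from z = 0.00349/0.00907 = 0.385.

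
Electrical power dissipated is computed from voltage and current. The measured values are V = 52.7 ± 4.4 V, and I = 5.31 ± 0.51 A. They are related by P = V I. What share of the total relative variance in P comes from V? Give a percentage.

(δP/P)² = (1·δV/V)² + (1·δI/I)²
  V term: (1×0.0835)² = 0.00697
  I term: (1×0.0960)² = 0.00922
Total = 0.0162. Share from V = 0.00697/0.0162 = 0.430.

43.0%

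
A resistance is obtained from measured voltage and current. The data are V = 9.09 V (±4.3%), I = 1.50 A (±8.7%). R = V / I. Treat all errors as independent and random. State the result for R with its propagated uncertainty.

Each factor contributes (exponent × relative error)² to (δR/R)²:
  (1·δV/V)² = (1×0.0430)² = 0.00185;  (-1·δI/I)² = (-1×0.0870)² = 0.00757
δR/R = √(0.00942) = 0.0970
R = 6.06 Ω, so δR = 0.0970 × 6.06 = 0.588 Ω.

6.06 ± 0.588 Ω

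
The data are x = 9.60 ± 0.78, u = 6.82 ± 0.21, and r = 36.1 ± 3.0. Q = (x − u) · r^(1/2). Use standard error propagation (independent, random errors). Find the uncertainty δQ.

Let w = x − u = 2.78. δw = √(δx² + δu²) = √(0.608 + 0.0441) = 0.808, so δw/w = 0.291.
Q is then a monomial in w, r:
δQ/Q = √((δw/w)² + (½·δr/r)²) = √(0.0844 + 0.00173) = 0.294
Q = 16.7, so δQ = 0.294 × 16.7 = 4.90.

4.90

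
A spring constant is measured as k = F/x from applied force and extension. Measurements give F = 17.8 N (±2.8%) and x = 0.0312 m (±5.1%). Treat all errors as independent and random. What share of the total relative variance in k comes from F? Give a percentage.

(δk/k)² = (1·δF/F)² + (-1·δx/x)²
  F term: (1×0.0280)² = 0.000784
  x term: (-1×0.0510)² = 0.00260
Total = 0.00338. Share from F = 0.000784/0.00338 = 0.232.

23.2%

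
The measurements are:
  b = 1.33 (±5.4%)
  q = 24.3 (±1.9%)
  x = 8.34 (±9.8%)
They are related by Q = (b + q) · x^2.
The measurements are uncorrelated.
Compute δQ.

351

Let u = b + q = 25.6. δu = √(δb² + δq²) = √(0.00516 + 0.213) = 0.467, so δu/u = 0.0182.
Q is then a monomial in u, x:
δQ/Q = √((δu/u)² + (2·δx/x)²) = √(0.000332 + 0.0384) = 0.197
Q = 1780, so δQ = 0.197 × 1780 = 351.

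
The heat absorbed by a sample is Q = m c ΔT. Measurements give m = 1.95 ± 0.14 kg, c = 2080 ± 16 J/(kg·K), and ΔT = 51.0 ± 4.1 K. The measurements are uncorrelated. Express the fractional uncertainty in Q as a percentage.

10.8%

For a monomial Q ∝ m, c, ΔT, fractional errors add in quadrature:
  (1·δm/m)² = (1×0.0718)² = 0.00515;  (1·δc/c)² = (1×0.00769)² = 5.92e-05;  (1·δΔT/ΔT)² = (1×0.0804)² = 0.00646
δQ/Q = √(0.0117) = 0.108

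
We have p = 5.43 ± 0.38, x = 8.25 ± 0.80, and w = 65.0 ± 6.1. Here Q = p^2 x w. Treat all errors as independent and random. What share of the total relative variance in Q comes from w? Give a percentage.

23.3%

(δQ/Q)² = (2·δp/p)² + (1·δx/x)² + (1·δw/w)²
  p term: (2×0.0700)² = 0.0196
  x term: (1×0.0970)² = 0.00940
  w term: (1×0.0938)² = 0.00881
Total = 0.0378. Share from w = 0.00881/0.0378 = 0.233.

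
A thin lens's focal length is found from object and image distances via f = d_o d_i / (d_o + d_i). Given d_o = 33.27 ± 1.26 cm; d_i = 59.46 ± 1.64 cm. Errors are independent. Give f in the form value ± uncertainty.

∂f/∂d_o = (d_i/(d_o+d_i))² = 0.411;  ∂f/∂d_i = (d_o/(d_o+d_i))² = 0.129
δf = √((∂f/∂d_o · δd_o)² + (∂f/∂d_i · δd_i)²) = √(0.268 + 0.0446) = 0.559 cm
f = 21.33 cm.

21.33 ± 0.559 cm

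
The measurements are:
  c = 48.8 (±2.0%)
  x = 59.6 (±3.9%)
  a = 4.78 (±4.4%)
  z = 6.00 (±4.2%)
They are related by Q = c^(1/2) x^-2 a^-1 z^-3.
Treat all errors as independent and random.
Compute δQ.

2.95e-07

Since Q is a product/quotient, work with relative uncertainties:
  (½·δc/c)² = (0.5×0.0200)² = 0.000100;  (-2·δx/x)² = (-2×0.0390)² = 0.00608;  (-1·δa/a)² = (-1×0.0440)² = 0.00194;  (-3·δz/z)² = (-3×0.0420)² = 0.0159
δQ/Q = √(0.0240) = 0.155
Q = 1.9e-06, so δQ = 0.155 × 1.9e-06 = 2.95e-07.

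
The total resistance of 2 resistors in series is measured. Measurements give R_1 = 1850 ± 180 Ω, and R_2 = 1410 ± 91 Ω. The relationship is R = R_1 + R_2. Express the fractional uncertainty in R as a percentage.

R is a linear combination, so absolute uncertainties add in quadrature:
  (δR_1)² = 32400;  (δR_2)² = 8280
δR = √(40700) = 202 Ω
R = 3260 Ω, so δR/R = 202/3260 = 0.0619.

6.19%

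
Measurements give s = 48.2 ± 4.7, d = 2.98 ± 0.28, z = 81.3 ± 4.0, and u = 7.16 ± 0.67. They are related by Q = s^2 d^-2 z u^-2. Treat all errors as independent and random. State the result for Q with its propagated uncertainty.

415 ± 138

Since Q is a product/quotient, work with relative uncertainties:
  (2·δs/s)² = (2×0.0975)² = 0.0380;  (-2·δd/d)² = (-2×0.0940)² = 0.0353;  (1·δz/z)² = (1×0.0492)² = 0.00242;  (-2·δu/u)² = (-2×0.0936)² = 0.0350
δQ/Q = √(0.111) = 0.333
Q = 415, so δQ = 0.333 × 415 = 138.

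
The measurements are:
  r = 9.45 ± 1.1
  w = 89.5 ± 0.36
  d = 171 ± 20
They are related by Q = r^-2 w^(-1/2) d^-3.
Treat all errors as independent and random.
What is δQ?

Since Q is a product/quotient, work with relative uncertainties:
  (-2·δr/r)² = (-2×0.116)² = 0.0542;  (−½·δw/w)² = (-0.5×0.00402)² = 4.04e-06;  (-3·δd/d)² = (-3×0.117)² = 0.123
δQ/Q = √(0.177) = 0.421
Q = 2.37e-10, so δQ = 0.421 × 2.37e-10 = 9.97e-11.

9.97e-11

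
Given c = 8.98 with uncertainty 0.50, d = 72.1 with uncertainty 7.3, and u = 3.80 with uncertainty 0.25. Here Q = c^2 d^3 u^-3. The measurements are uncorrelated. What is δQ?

For a monomial Q ∝ c^2, d^3, u^-3, fractional errors add in quadrature:
  (2·δc/c)² = (2×0.0557)² = 0.0124;  (3·δd/d)² = (3×0.101)² = 0.0923;  (-3·δu/u)² = (-3×0.0658)² = 0.0390
δQ/Q = √(0.144) = 0.379
Q = 5.51e+05, so δQ = 0.379 × 5.51e+05 = 2.09e+05.

2.09e+05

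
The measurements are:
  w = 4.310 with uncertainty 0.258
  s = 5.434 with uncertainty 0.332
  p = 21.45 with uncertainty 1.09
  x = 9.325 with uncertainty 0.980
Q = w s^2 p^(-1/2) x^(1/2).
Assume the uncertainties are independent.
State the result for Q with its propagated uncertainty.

83.91 ± 12.4

Each factor contributes (exponent × relative error)² to (δQ/Q)²:
  (1·δw/w)² = (1×0.0599)² = 0.00358;  (2·δs/s)² = (2×0.0611)² = 0.0149;  (−½·δp/p)² = (-0.5×0.0508)² = 0.000646;  (½·δx/x)² = (0.5×0.105)² = 0.00276
δQ/Q = √(0.0219) = 0.148
Q = 83.91, so δQ = 0.148 × 83.91 = 12.4.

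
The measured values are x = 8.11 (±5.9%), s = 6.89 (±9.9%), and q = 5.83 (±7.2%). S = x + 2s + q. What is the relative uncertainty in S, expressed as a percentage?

For a sum/difference, combine absolute errors in quadrature:
  (δx)² = 0.229;  (2·δs)² = 1.86;  (δq)² = 0.176
δS = √(2.27) = 1.51
S = 27.7, so δS/S = 1.51/27.7 = 0.0543.

5.43%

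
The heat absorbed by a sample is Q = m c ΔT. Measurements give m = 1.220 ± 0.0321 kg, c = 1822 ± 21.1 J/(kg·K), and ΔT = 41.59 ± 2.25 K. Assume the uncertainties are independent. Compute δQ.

5660 J

For a monomial Q ∝ m, c, ΔT, fractional errors add in quadrature:
  (1·δm/m)² = (1×0.0263)² = 0.000692;  (1·δc/c)² = (1×0.0116)² = 0.000134;  (1·δΔT/ΔT)² = (1×0.0541)² = 0.00293
δQ/Q = √(0.00375) = 0.0613
Q = 92450 J, so δQ = 0.0613 × 92450 = 5660 J.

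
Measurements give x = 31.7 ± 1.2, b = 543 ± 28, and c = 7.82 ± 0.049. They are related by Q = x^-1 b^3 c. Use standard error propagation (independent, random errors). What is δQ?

6.29e+06

Products/powers → add relative errors in quadrature, weighted by exponent:
  (-1·δx/x)² = (-1×0.0379)² = 0.00143;  (3·δb/b)² = (3×0.0516)² = 0.0239;  (1·δc/c)² = (1×0.00627)² = 3.93e-05
δQ/Q = √(0.0254) = 0.159
Q = 3.95e+07, so δQ = 0.159 × 3.95e+07 = 6.29e+06.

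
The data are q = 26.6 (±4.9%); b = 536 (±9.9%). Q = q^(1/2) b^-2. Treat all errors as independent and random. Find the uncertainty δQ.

For a monomial Q ∝ q^(1/2), b^-2, fractional errors add in quadrature:
  (½·δq/q)² = (0.5×0.0490)² = 0.000600;  (-2·δb/b)² = (-2×0.0990)² = 0.0392
δQ/Q = √(0.0398) = 0.200
Q = 1.8e-05, so δQ = 0.200 × 1.8e-05 = 3.58e-06.

3.58e-06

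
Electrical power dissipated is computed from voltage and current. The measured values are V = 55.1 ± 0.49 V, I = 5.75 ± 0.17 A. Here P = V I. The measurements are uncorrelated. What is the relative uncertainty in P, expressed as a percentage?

Each factor contributes (exponent × relative error)² to (δP/P)²:
  (1·δV/V)² = (1×0.00889)² = 7.91e-05;  (1·δI/I)² = (1×0.0296)² = 0.000874
δP/P = √(0.000953) = 0.0309

3.09%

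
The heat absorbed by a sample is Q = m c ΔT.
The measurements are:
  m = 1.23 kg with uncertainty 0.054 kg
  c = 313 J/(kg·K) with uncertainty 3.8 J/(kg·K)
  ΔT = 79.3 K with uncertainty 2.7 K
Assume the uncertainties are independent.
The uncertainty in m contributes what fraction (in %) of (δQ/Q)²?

(δQ/Q)² = (1·δm/m)² + (1·δc/c)² + (1·δΔT/ΔT)²
  m term: (1×0.0439)² = 0.00193
  c term: (1×0.0121)² = 0.000147
  ΔT term: (1×0.0340)² = 0.00116
Total = 0.00323. Share from m = 0.00193/0.00323 = 0.596.

59.6%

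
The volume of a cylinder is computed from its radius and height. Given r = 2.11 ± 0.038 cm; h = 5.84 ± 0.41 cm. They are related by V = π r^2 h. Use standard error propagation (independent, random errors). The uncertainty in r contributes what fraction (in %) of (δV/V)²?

(δV/V)² = (2·δr/r)² + (1·δh/h)²
  r term: (2×0.0180)² = 0.00130
  h term: (1×0.0702)² = 0.00493
Total = 0.00623. Share from r = 0.00130/0.00623 = 0.208.

20.8%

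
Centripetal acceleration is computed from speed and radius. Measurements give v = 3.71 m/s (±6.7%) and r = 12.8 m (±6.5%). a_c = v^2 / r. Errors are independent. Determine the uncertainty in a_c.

0.160 m/s^2

For a monomial a_c ∝ v^2, r^-1, fractional errors add in quadrature:
  (2·δv/v)² = (2×0.0670)² = 0.0180;  (-1·δr/r)² = (-1×0.0650)² = 0.00423
δa_c/a_c = √(0.0222) = 0.149
a_c = 1.08 m/s^2, so δa_c = 0.149 × 1.08 = 0.160 m/s^2.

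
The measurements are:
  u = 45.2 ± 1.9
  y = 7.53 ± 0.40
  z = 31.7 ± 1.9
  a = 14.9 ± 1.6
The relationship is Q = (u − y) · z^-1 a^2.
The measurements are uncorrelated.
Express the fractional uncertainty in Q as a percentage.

Let w = u − y = 37.7. δw = √(δu² + δy²) = √(3.61 + 0.160) = 1.94, so δw/w = 0.0515.
Q is then a monomial in w, z, a:
δQ/Q = √((δw/w)² + (-1·δz/z)² + (2·δa/a)²) = √(0.00266 + 0.00359 + 0.0461) = 0.229

22.9%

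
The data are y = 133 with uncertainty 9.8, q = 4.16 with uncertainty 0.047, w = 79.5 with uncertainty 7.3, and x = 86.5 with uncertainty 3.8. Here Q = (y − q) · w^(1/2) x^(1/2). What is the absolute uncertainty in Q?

978

Let u = y − q = 129. δu = √(δy² + δq²) = √(96.0 + 0.00221) = 9.80, so δu/u = 0.0761.
Q is then a monomial in u, w, x:
δQ/Q = √((δu/u)² + (½·δw/w)² + (½·δx/x)²) = √(0.00579 + 0.00211 + 0.000482) = 0.0915
Q = 10700, so δQ = 0.0915 × 10700 = 978.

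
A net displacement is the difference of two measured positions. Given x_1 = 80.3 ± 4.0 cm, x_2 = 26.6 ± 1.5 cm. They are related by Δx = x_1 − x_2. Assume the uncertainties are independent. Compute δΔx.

4.27 cm

For a sum/difference, combine absolute errors in quadrature:
  (δx_1)² = 16.0;  (δx_2)² = 2.25
δΔx = √(18.2) = 4.27 cm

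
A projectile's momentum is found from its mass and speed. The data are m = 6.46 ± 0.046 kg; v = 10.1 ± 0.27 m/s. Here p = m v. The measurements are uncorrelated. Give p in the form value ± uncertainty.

65.2 ± 1.81 kg·m/s

Each factor contributes (exponent × relative error)² to (δp/p)²:
  (1·δm/m)² = (1×0.00712)² = 5.07e-05;  (1·δv/v)² = (1×0.0267)² = 0.000715
δp/p = √(0.000765) = 0.0277
p = 65.2 kg·m/s, so δp = 0.0277 × 65.2 = 1.81 kg·m/s.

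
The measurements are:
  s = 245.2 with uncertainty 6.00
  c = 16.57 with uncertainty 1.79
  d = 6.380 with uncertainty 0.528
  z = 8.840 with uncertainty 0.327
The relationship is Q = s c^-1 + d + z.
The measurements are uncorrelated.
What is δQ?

Let p = s·c^-1 = 14.80. δp/p = √((1·δs/s)² + (-1·δc/c)²) = √(0.000599 + 0.0117) = 0.111, so δp = 1.64.
Q = p + d + z: δQ = √(δp² + δd² + δz²) = √(2.69 + 0.279 + 0.107) = 1.75

1.75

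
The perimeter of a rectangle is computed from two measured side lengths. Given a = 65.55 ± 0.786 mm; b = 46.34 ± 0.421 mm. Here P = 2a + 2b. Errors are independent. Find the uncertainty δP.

1.78 mm

P is a linear combination, so absolute uncertainties add in quadrature:
  (2·δa)² = 2.47;  (2·δb)² = 0.709
δP = √(3.18) = 1.78 mm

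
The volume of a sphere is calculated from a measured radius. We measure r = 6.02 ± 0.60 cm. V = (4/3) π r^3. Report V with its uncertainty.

V ∝ r^3, so δV/V = |3| · δr/r = 3 × 0.0997 = 0.299.
V = 914 cm^3, so δV = 0.299 × 914 = 273 cm^3.

914 ± 273 cm^3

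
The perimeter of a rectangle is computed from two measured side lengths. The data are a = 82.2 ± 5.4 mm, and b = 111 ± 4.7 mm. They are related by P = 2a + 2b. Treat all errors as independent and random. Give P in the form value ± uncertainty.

For a sum/difference, combine absolute errors in quadrature:
  (2·δa)² = 117;  (2·δb)² = 88.4
δP = √(205) = 14.3 mm
P = 386 mm.

386 ± 14.3 mm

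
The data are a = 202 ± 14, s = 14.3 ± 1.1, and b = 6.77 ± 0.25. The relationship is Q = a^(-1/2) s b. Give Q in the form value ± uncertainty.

Relative error in a monomial: (δQ/Q)² = Σ (nᵢ · δxᵢ/xᵢ)².
  (−½·δa/a)² = (-0.5×0.0693)² = 0.00120;  (1·δs/s)² = (1×0.0769)² = 0.00592;  (1·δb/b)² = (1×0.0369)² = 0.00136
δQ/Q = √(0.00848) = 0.0921
Q = 6.81, so δQ = 0.0921 × 6.81 = 0.627.

6.81 ± 0.627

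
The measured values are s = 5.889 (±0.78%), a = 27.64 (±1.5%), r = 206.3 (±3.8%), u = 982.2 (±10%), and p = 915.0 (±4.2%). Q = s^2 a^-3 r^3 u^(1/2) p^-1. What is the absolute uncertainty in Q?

69.0

Relative error in a monomial: (δQ/Q)² = Σ (nᵢ · δxᵢ/xᵢ)².
  (2·δs/s)² = (2×0.00780)² = 0.000243;  (-3·δa/a)² = (-3×0.0150)² = 0.00202;  (3·δr/r)² = (3×0.0380)² = 0.0130;  (½·δu/u)² = (0.5×0.100)² = 0.00250;  (-1·δp/p)² = (-1×0.0420)² = 0.00176
δQ/Q = √(0.0195) = 0.140
Q = 493.9, so δQ = 0.140 × 493.9 = 69.0.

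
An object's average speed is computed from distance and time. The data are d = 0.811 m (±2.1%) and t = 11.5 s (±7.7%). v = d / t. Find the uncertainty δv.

Each factor contributes (exponent × relative error)² to (δv/v)²:
  (1·δd/d)² = (1×0.0210)² = 0.000441;  (-1·δt/t)² = (-1×0.0770)² = 0.00593
δv/v = √(0.00637) = 0.0798
v = 0.0705 m/s, so δv = 0.0798 × 0.0705 = 0.00563 m/s.

0.00563 m/s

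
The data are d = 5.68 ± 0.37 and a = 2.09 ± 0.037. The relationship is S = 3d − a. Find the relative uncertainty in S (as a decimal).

0.0743

Absolute uncertainties add in quadrature for a linear combination:
  (3·δd)² = 1.23;  (δa)² = 0.00137
δS = √(1.23) = 1.11
S = 14.9, so δS/S = 1.11/14.9 = 0.0743.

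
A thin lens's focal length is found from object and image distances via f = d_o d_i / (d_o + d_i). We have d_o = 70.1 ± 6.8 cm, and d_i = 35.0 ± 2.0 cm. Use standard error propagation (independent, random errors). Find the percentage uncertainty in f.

∂f/∂d_o = (d_i/(d_o+d_i))² = 0.111;  ∂f/∂d_i = (d_o/(d_o+d_i))² = 0.445
δf = √((∂f/∂d_o · δd_o)² + (∂f/∂d_i · δd_i)²) = √(0.569 + 0.792) = 1.17 cm
f = 23.3 cm, so δf/f = 1.17/23.3 = 0.0500.

5.00%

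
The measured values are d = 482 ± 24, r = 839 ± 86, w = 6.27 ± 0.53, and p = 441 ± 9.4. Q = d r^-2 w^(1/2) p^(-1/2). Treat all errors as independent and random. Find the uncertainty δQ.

1.76e-05

Products/powers → add relative errors in quadrature, weighted by exponent:
  (1·δd/d)² = (1×0.0498)² = 0.00248;  (-2·δr/r)² = (-2×0.103)² = 0.0420;  (½·δw/w)² = (0.5×0.0845)² = 0.00179;  (−½·δp/p)² = (-0.5×0.0213)² = 0.000114
δQ/Q = √(0.0464) = 0.215
Q = 8.16e-05, so δQ = 0.215 × 8.16e-05 = 1.76e-05.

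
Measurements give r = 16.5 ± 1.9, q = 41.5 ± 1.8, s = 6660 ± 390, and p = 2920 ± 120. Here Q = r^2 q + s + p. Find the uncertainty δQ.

2680

Let w = r^2·q = 11300. δw/w = √((2·δr/r)² + (1·δq/q)²) = √(0.0530 + 0.00188) = 0.234, so δw = 2650.
Q = w + s + p: δQ = √(δw² + δs² + δp²) = √(7.01e+06 + 1.52e+05 + 14400) = 2680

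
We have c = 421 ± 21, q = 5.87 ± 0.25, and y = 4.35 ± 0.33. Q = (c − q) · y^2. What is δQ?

Let u = c − q = 415. δu = √(δc² + δq²) = √(441 + 0.0625) = 21.0, so δu/u = 0.0506.
Q is then a monomial in u, y:
δQ/Q = √((δu/u)² + (2·δy/y)²) = √(0.00256 + 0.0230) = 0.160
Q = 7860, so δQ = 0.160 × 7860 = 1260.

1260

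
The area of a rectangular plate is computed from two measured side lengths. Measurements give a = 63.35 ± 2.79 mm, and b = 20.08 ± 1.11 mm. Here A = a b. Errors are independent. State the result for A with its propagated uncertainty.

A is a product of powers, so relative uncertainties combine in quadrature:
  (1·δa/a)² = (1×0.0440)² = 0.00194;  (1·δb/b)² = (1×0.0553)² = 0.00306
δA/A = √(0.00500) = 0.0707
A = 1272 mm^2, so δA = 0.0707 × 1272 = 89.9 mm^2.

1272 ± 89.9 mm^2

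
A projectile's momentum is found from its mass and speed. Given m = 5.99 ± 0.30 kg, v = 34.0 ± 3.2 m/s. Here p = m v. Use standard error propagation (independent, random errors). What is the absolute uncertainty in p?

Products/powers → add relative errors in quadrature, weighted by exponent:
  (1·δm/m)² = (1×0.0501)² = 0.00251;  (1·δv/v)² = (1×0.0941)² = 0.00886
δp/p = √(0.0114) = 0.107
p = 204 kg·m/s, so δp = 0.107 × 204 = 21.7 kg·m/s.

21.7 kg·m/s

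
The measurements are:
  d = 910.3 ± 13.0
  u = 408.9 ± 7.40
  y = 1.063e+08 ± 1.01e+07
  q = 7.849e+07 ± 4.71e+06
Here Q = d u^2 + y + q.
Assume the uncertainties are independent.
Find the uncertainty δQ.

1.26e+07

Let p = d·u^2 = 1.522e+08. δp/p = √((1·δd/d)² + (2·δu/u)²) = √(0.000204 + 0.00131) = 0.0389, so δp = 5.92e+06.
Q = p + y + q: δQ = √(δp² + δy² + δq²) = √(3.51e+13 + 1.02e+14 + 2.22e+13) = 1.26e+07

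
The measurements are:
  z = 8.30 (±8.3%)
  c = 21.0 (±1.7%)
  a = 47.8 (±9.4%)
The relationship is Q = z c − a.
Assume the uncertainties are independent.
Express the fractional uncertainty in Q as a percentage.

Let p = z·c = 174. δp/p = √((1·δz/z)² + (1·δc/c)²) = √(0.00689 + 0.000289) = 0.0847, so δp = 14.8.
Q = p − a: δQ = √(δp² + δa²) = √(218 + 20.2) = 15.4
Q = 127, so δQ/Q = 15.4/127 = 0.122.

12.2%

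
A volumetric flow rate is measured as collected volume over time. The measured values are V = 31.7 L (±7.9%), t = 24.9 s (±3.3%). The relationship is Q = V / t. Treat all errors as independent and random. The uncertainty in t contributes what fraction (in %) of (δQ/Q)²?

14.9%

(δQ/Q)² = (1·δV/V)² + (-1·δt/t)²
  V term: (1×0.0790)² = 0.00624
  t term: (-1×0.0330)² = 0.00109
Total = 0.00733. Share from t = 0.00109/0.00733 = 0.149.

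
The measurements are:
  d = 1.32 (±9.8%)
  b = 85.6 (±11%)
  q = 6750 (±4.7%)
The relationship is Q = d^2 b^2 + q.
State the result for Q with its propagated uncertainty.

Let p = d^2·b^2 = 12800. δp/p = √((2·δd/d)² + (2·δb/b)²) = √(0.0384 + 0.0484) = 0.295, so δp = 3760.
Q = p + q: δQ = √(δp² + δq²) = √(1.42e+07 + 1.01e+05) = 3780
Q = 19500.

19500 ± 3780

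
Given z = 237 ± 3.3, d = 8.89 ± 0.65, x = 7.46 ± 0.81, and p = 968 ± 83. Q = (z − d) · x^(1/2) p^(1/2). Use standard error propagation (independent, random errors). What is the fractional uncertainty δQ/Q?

0.0707

Let u = z − d = 228. δu = √(δz² + δd²) = √(10.9 + 0.423) = 3.36, so δu/u = 0.0147.
Q is then a monomial in u, x, p:
δQ/Q = √((δu/u)² + (½·δx/x)² + (½·δp/p)²) = √(0.000217 + 0.00295 + 0.00184) = 0.0707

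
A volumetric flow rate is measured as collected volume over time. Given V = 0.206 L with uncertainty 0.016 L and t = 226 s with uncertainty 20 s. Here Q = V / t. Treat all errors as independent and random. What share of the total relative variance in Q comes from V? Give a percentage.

43.5%

(δQ/Q)² = (1·δV/V)² + (-1·δt/t)²
  V term: (1×0.0777)² = 0.00603
  t term: (-1×0.0885)² = 0.00783
Total = 0.0139. Share from V = 0.00603/0.0139 = 0.435.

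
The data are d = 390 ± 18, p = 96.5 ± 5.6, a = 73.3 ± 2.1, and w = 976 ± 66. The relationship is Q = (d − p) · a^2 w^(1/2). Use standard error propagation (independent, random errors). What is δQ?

4.56e+06

Let u = d − p = 294. δu = √(δd² + δp²) = √(324 + 31.4) = 18.9, so δu/u = 0.0642.
Q is then a monomial in u, a, w:
δQ/Q = √((δu/u)² + (2·δa/a)² + (½·δw/w)²) = √(0.00413 + 0.00328 + 0.00114) = 0.0925
Q = 4.93e+07, so δQ = 0.0925 × 4.93e+07 = 4.56e+06.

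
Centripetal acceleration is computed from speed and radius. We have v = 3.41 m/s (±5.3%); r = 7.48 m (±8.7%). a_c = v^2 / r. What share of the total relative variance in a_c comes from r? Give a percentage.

40.2%

(δa_c/a_c)² = (2·δv/v)² + (-1·δr/r)²
  v term: (2×0.0530)² = 0.0112
  r term: (-1×0.0870)² = 0.00757
Total = 0.0188. Share from r = 0.00757/0.0188 = 0.402.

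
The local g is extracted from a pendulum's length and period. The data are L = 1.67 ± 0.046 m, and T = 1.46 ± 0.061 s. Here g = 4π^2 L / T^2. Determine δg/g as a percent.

Relative error in a monomial: (δg/g)² = Σ (nᵢ · δxᵢ/xᵢ)².
  (1·δL/L)² = (1×0.0275)² = 0.000759;  (-2·δT/T)² = (-2×0.0418)² = 0.00698
δg/g = √(0.00774) = 0.0880

8.80%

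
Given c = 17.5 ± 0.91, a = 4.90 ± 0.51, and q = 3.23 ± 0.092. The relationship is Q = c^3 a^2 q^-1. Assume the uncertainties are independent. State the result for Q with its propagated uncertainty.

Relative error in a monomial: (δQ/Q)² = Σ (nᵢ · δxᵢ/xᵢ)².
  (3·δc/c)² = (3×0.0520)² = 0.0243;  (2·δa/a)² = (2×0.104)² = 0.0433;  (-1·δq/q)² = (-1×0.0285)² = 0.000811
δQ/Q = √(0.0685) = 0.262
Q = 39800, so δQ = 0.262 × 39800 = 10400.

39800 ± 10400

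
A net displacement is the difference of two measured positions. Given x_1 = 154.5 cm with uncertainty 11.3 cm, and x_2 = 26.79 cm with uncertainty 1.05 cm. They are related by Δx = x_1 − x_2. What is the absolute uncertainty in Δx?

Each term contributes (cᵢ δxᵢ)² to (δΔx)²:
  (δx_1)² = 128;  (δx_2)² = 1.10
δΔx = √(129) = 11.3 cm

11.3 cm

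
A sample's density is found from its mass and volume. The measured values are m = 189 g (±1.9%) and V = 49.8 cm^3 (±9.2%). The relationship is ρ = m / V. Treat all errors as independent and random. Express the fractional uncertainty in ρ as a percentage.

Each factor contributes (exponent × relative error)² to (δρ/ρ)²:
  (1·δm/m)² = (1×0.0190)² = 0.000361;  (-1·δV/V)² = (-1×0.0920)² = 0.00846
δρ/ρ = √(0.00882) = 0.0939

9.39%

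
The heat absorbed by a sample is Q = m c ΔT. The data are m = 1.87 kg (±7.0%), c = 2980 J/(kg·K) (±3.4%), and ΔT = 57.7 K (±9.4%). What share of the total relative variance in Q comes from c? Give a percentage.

(δQ/Q)² = (1·δm/m)² + (1·δc/c)² + (1·δΔT/ΔT)²
  m term: (1×0.0700)² = 0.00490
  c term: (1×0.0340)² = 0.00116
  ΔT term: (1×0.0940)² = 0.00884
Total = 0.0149. Share from c = 0.00116/0.0149 = 0.0776.

7.76%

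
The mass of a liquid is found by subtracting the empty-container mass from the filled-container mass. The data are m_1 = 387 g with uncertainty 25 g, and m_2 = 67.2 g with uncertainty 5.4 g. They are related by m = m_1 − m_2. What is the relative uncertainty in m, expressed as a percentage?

Each term contributes (cᵢ δxᵢ)² to (δm)²:
  (δm_1)² = 625;  (δm_2)² = 29.2
δm = √(654) = 25.6 g
m = 320 g, so δm/m = 25.6/320 = 0.0800.

8.00%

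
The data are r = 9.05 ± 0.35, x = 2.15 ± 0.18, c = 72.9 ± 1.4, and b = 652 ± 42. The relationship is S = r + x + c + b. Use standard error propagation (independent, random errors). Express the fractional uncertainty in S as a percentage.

Each term contributes (cᵢ δxᵢ)² to (δS)²:
  (δr)² = 0.122;  (δx)² = 0.0324;  (δc)² = 1.96;  (δb)² = 1760
δS = √(1770) = 42.0
S = 736, so δS/S = 42.0/736 = 0.0571.

5.71%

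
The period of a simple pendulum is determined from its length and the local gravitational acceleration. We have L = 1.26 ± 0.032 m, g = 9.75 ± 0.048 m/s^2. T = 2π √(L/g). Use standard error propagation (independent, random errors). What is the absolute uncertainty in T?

0.0292 s

Relative error in a monomial: (δT/T)² = Σ (nᵢ · δxᵢ/xᵢ)².
  (½·δL/L)² = (0.5×0.0254)² = 0.000161;  (−½·δg/g)² = (-0.5×0.00492)² = 6.06e-06
δT/T = √(0.000167) = 0.0129
T = 2.26 s, so δT = 0.0129 × 2.26 = 0.0292 s.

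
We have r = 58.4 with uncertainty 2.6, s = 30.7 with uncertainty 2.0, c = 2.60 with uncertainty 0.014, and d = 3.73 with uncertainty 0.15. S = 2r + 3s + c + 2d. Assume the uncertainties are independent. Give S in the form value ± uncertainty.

219 ± 7.95

For a sum/difference, combine absolute errors in quadrature:
  (2·δr)² = 27.0;  (3·δs)² = 36.0;  (δc)² = 0.000196;  (2·δd)² = 0.0900
δS = √(63.1) = 7.95
S = 219.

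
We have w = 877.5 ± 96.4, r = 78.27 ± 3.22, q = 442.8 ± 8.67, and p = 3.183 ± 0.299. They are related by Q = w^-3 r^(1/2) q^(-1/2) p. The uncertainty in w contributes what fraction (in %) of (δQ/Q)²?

(δQ/Q)² = (-3·δw/w)² + (½·δr/r)² + (−½·δq/q)² + (1·δp/p)²
  w term: (-3×0.110)² = 0.109
  r term: (0.5×0.0411)² = 0.000423
  q term: (-0.5×0.0196)² = 9.58e-05
  p term: (1×0.0939)² = 0.00882
Total = 0.118. Share from w = 0.109/0.118 = 0.921.

92.1%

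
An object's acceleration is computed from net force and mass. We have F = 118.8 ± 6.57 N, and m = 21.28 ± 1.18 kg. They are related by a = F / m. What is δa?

Since a is a product/quotient, work with relative uncertainties:
  (1·δF/F)² = (1×0.0553)² = 0.00306;  (-1·δm/m)² = (-1×0.0555)² = 0.00307
δa/a = √(0.00613) = 0.0783
a = 5.583 m/s^2, so δa = 0.0783 × 5.583 = 0.437 m/s^2.

0.437 m/s^2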